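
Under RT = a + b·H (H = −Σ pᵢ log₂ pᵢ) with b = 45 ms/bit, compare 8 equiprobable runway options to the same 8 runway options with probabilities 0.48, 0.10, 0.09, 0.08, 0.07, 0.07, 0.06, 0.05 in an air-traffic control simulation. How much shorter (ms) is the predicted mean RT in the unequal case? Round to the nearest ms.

The RT saving is b·ΔH. Equiprobable H₀ = log₂(8) = 3.0000 bits; with the given probabilities H = 2.4414 bits.
b·(H₀ − H) = 45 × (3.0000 − 2.4414) = 25.14 ms.

25 ms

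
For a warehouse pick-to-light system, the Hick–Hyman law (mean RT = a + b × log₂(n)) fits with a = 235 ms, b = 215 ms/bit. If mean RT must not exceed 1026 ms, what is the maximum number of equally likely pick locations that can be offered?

Information budget: (1026 − 235)/215 = 3.6791 bits, so n ≤ 2^3.6791 = 12.809 → at most 12.

12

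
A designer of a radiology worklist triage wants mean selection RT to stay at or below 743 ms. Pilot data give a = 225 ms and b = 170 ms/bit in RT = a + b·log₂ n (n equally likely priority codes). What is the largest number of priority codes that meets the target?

8

Set 225 + 170·log₂ n ≤ 743 → log₂ n ≤ (743 − 225)/170 = 3.0471.
So n ≤ 2^3.0471 = 8.265; the largest integer n is 8.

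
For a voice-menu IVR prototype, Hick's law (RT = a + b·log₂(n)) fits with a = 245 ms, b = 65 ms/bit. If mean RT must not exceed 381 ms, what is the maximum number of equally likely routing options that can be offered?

4

65·log₂ n ≤ 381 − 245 = 136, giving log₂ n ≤ 2.0923 and n ≤ 4.264. The largest whole number is 4.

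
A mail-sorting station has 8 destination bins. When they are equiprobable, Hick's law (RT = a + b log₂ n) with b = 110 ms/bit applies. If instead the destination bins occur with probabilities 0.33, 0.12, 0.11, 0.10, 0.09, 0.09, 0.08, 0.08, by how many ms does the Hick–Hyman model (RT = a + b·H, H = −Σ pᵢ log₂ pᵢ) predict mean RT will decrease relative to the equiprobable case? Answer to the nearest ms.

24 ms

Equiprobable entropy H₀ = log₂ 8 = 3.0000 bits.
Skewed entropy H = −Σ pᵢ log₂ pᵢ = 2.7857 bits.
ΔRT = b·(H₀ − H) = 110 × 0.2143 = 23.57 ms.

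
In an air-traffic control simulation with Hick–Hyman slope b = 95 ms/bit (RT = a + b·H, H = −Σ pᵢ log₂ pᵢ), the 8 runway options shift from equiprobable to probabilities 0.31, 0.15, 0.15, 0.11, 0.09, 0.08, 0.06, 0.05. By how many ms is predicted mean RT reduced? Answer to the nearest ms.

23 ms

Equiprobable entropy H₀ = log₂ 8 = 3.0000 bits.
Skewed entropy H = −Σ pᵢ log₂ pᵢ = 2.7590 bits.
ΔRT = b·(H₀ − H) = 95 × 0.2410 = 22.90 ms.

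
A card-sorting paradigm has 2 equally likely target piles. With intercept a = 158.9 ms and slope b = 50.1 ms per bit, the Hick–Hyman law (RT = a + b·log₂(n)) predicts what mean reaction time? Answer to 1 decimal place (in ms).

log₂(2) = 1 bits, so RT = 158.9 + 50.1 × 1 ≈ 209.000 ms.

209.0 ms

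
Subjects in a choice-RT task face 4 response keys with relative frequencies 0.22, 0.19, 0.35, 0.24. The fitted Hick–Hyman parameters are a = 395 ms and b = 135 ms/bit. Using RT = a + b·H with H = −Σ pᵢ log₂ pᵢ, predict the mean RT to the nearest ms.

H = 0.22·log₂(1/0.22) + 0.19·log₂(1/0.19) + 0.35·log₂(1/0.35) + 0.24·log₂(1/0.24) = 1.9600 bits.
RT = 395 + 135 × 1.9600 = 659.60 ms.

660 ms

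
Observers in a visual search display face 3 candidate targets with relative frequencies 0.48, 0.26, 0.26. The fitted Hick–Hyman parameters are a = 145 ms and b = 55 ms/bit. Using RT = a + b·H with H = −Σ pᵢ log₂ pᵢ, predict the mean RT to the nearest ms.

229 ms

Entropy contributions −pᵢ log₂ pᵢ: 0.5083, 0.5053, 0.5053; sum H = 1.5188 bits.
RT = a + bH = 145 + 55·1.5188 = 228.54 ms.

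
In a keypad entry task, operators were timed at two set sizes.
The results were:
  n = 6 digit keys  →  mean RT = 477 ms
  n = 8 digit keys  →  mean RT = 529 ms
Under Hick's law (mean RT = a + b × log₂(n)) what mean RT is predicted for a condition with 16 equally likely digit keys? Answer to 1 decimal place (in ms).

RT is linear in log₂ n, so two points fix the line:
  b = (529 − 477) / (log₂ 8 − log₂ 6) = 52 / (3 − 2.5850) = 125.290 ms/bit
  a = 477 − 125.290 × 2.5850 = 153.130 ms
Then RT(16) = 153.130 + 125.290 × log₂ 16 = 153.130 + 125.290 × 4 ≈ 654.290 ms.

654.3 ms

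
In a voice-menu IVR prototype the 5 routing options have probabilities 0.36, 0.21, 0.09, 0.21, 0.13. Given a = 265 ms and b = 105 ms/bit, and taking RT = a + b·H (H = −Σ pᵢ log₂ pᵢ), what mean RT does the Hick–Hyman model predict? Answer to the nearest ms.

493 ms

H = 0.36·log₂(1/0.36) + 0.21·log₂(1/0.21) + 0.09·log₂(1/0.09) + 0.21·log₂(1/0.21) + 0.13·log₂(1/0.13) = 2.1716 bits.
RT = 265 + 105 × 2.1716 = 493.01 ms.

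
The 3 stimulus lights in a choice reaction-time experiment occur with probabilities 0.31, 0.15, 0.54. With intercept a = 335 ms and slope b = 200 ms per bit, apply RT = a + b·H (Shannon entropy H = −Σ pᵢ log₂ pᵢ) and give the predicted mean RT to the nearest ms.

618 ms

Entropy contributions −pᵢ log₂ pᵢ: 0.5238, 0.4105, 0.4800; sum H = 1.4144 bits.
RT = a + bH = 335 + 200·1.4144 = 617.88 ms.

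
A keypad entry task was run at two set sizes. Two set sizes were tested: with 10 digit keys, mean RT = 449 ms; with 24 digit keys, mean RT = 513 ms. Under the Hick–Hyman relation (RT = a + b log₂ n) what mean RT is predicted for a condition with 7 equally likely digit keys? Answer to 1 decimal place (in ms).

Fit slope and intercept:
  b = (513 − 449) / (log₂ 24 − log₂ 10) = 64 / (4.5850 − 3.3219) = 50.672 ms/bit
  a = 449 − 50.672 × 3.3219 = 280.673 ms
Then RT(7) = 280.673 + 50.672 × log₂ 7 = 280.673 + 50.672 × 2.8074 ≈ 422.926 ms.

422.9 ms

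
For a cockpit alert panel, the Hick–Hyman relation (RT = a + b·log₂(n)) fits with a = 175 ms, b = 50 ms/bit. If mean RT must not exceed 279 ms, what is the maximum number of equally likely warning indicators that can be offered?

4

Set 175 + 50·log₂ n ≤ 279 → log₂ n ≤ (279 − 175)/50 = 2.0800.
So n ≤ 2^2.0800 = 4.228; the largest integer n is 4.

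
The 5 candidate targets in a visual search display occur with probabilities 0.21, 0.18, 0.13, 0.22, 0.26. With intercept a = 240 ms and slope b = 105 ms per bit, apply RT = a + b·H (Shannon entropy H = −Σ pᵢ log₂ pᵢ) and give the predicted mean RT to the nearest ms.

H = 0.21·log₂(1/0.21) + 0.18·log₂(1/0.18) + 0.13·log₂(1/0.13) + 0.22·log₂(1/0.22) + 0.26·log₂(1/0.26) = 2.2866 bits.
RT = 240 + 105 × 2.2866 = 480.10 ms.

480 ms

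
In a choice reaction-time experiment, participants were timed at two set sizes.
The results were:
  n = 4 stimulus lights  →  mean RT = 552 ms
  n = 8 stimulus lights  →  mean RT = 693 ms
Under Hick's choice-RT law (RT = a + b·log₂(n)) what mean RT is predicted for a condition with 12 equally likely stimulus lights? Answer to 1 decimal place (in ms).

775.5 ms

Fit slope and intercept:
  b = (693 − 552) / (log₂ 8 − log₂ 4) = 141 / (3 − 2) = 141.000 ms/bit
  a = 552 − 141.000 × 2 = 270.000 ms
Then RT(12) = 270.000 + 141.000 × log₂ 12 = 270.000 + 141.000 × 3.5850 ≈ 775.480 ms.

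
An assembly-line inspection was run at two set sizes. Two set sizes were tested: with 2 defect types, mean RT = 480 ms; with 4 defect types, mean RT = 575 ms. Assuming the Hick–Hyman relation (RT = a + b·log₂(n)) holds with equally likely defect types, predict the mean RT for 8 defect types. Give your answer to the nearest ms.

670 ms

With log₂ n on the abscissa the relation is linear; from the two conditions:
  b = (575 − 480) / (log₂ 4 − log₂ 2) = 95 / (2 − 1) = 95 ms/bit
  a = 480 − 95 × 1 = 385 ms
Then RT(8) = 385 + 95 × log₂ 8 = 385 + 95 × 3 ≈ 670.000 ms.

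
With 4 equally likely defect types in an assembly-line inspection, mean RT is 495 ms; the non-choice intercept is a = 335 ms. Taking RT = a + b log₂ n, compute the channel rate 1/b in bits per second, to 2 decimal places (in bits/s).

12.50 bits/s

Choice component = 495 − 335 = 160 ms over log₂(4) = 2 bits.
b = 160 / 2 = 80.000 ms/bit, so 1/b = 12.500 bits/s.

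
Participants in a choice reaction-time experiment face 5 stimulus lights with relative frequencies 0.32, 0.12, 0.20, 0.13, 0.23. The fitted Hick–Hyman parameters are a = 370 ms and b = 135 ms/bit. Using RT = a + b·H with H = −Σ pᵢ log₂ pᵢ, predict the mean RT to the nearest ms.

Entropy contributions −pᵢ log₂ pᵢ: 0.5260, 0.3671, 0.4644, 0.3826, 0.4877; sum H = 2.2278 bits.
RT = a + bH = 370 + 135·2.2278 = 670.75 ms.

671 ms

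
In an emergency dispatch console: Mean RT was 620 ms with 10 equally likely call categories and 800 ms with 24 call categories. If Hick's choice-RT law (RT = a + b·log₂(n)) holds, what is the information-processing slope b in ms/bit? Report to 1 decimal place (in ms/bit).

142.5 ms/bit

b = (RT₂ − RT₁)/(log₂ n₂ − log₂ n₁) = (800 − 620)/(4.5850 − 3.3219) = 142.514 ms/bit.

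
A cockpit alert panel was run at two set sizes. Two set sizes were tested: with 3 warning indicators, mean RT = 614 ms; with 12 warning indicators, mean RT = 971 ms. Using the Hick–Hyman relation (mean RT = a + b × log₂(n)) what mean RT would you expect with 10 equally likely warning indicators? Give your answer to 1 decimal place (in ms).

924.0 ms

RT is linear in log₂ n, so two points fix the line:
  b = (971 − 614) / (log₂ 12 − log₂ 3) = 357 / (3.5850 − 1.5850) = 178.500 ms/bit
  a = 614 − 178.500 × 1.5850 = 331.084 ms
Then RT(10) = 331.084 + 178.500 × log₂ 10 = 331.084 + 178.500 × 3.3219 ≈ 924.048 ms.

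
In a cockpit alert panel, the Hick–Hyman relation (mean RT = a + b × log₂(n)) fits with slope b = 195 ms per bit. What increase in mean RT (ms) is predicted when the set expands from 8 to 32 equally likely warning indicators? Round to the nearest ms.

Only the slope matters, since a is common to both: ΔRT = b·log₂(n₂/n₁).
log₂(32) − log₂(8) = log₂(32/8) = log₂(4) = 2.
ΔRT = 195 × 2.0000 = 390.000 ms.

390 ms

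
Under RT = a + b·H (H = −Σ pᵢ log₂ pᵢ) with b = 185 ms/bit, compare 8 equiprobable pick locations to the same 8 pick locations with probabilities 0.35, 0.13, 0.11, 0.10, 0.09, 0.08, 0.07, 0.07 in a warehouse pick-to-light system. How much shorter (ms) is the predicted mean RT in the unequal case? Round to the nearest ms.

49 ms

The RT saving is b·ΔH. Equiprobable H₀ = log₂(8) = 3.0000 bits; with the given probabilities H = 2.7365 bits.
b·(H₀ − H) = 185 × (3.0000 − 2.7365) = 48.75 ms.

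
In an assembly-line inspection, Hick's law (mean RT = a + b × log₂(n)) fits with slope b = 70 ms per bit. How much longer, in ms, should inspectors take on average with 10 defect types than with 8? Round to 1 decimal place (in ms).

22.5 ms

ΔRT = (a + b log₂ n₂) − (a + b log₂ n₁) = b·(log₂ n₂ − log₂ n₁).
log₂(10) − log₂(8) = 3.3219 − 3 = 0.3219.
ΔRT = 70 × 0.3219 = 22.535 ms.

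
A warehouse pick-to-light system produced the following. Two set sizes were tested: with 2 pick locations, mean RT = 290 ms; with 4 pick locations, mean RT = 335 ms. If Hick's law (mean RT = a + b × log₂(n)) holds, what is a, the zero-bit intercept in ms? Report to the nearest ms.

The slope on a log₂ axis is (335 − 290) / (2 − 1) = 45 ms/bit.
a = RT₁ − b·log₂ n₁ = 290 − 45 × 1 = 245.000 ms.

245 ms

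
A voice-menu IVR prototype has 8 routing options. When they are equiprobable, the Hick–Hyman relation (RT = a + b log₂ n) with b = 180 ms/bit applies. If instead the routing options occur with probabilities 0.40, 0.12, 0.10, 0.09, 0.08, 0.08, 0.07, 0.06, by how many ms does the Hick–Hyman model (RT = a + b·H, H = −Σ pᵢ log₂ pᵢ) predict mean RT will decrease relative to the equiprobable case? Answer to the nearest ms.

The RT saving is b·ΔH. Equiprobable H₀ = log₂(8) = 3.0000 bits; with the given probabilities H = 2.6358 bits.
b·(H₀ − H) = 180 × (3.0000 − 2.6358) = 65.56 ms.

66 ms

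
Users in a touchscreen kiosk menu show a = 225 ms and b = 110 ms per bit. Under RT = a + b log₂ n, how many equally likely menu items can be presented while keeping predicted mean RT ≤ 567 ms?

110·log₂ n ≤ 567 − 225 = 342, giving log₂ n ≤ 3.1091 and n ≤ 8.628. The largest whole number is 8.

8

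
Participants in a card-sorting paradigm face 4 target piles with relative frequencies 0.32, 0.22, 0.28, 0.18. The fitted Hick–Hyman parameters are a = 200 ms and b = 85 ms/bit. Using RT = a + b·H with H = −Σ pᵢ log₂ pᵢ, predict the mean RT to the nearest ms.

367 ms

H = 0.32·log₂(1/0.32) + 0.22·log₂(1/0.22) + 0.28·log₂(1/0.28) + 0.18·log₂(1/0.18) = 1.9661 bits.
RT = 200 + 85 × 1.9661 = 367.12 ms.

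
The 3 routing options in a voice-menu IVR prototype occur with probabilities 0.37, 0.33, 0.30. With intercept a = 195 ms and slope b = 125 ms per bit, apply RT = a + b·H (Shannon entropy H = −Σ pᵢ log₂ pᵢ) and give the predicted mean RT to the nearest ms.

392 ms

H = 0.37·log₂(1/0.37) + 0.33·log₂(1/0.33) + 0.30·log₂(1/0.30) = 1.5796 bits.
RT = 195 + 125 × 1.5796 = 392.46 ms.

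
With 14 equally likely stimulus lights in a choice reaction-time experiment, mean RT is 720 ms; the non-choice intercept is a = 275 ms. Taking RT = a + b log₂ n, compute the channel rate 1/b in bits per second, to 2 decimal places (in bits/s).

Choice component = 720 − 275 = 445 ms over log₂(14) = 3.8074 bits.
b = 445 / 3.8074 = 116.879 ms/bit, so 1/b = 8.556 bits/s.

8.56 bits/s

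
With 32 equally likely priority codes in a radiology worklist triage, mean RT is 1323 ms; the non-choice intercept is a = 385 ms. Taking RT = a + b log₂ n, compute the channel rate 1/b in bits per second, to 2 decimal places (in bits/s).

5.33 bits/s

Choice component = 1323 − 385 = 938 ms over log₂(32) = 5 bits.
b = 938 / 5 = 187.600 ms/bit, so 1/b = 5.330 bits/s.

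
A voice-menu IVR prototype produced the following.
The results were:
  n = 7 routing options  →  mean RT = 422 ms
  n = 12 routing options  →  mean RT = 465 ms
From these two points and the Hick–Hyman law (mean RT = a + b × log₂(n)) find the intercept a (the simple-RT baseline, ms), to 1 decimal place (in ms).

266.8 ms

The slope on a log₂ axis is (465 − 422) / (3.5850 − 2.8074) = 55.298 ms/bit.
a = RT₁ − b·log₂ n₁ = 422 − 55.298 × 2.8074 = 266.759 ms.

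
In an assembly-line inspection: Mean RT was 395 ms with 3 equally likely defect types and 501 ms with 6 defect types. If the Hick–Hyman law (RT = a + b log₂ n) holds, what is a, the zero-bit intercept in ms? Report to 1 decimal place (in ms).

Slope: b = (501 − 395) / (log₂ 6 − log₂ 3) = 106/1.0000 = 106.000 ms/bit.
Intercept: a = 395 − 106.000·log₂(3) = 226.994 ms.

227.0 ms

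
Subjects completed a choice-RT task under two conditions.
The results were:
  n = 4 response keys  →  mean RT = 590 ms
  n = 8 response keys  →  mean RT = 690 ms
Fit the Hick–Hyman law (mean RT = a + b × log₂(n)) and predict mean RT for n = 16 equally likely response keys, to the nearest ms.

790 ms

RT is linear in log₂ n, so two points fix the line:
  b = (690 − 590) / (log₂ 8 − log₂ 4) = 100 / (3 − 2) = 100 ms/bit
  a = 590 − 100 × 2 = 390 ms
Then RT(16) = 390 + 100 × log₂ 16 = 390 + 100 × 4 ≈ 790.000 ms.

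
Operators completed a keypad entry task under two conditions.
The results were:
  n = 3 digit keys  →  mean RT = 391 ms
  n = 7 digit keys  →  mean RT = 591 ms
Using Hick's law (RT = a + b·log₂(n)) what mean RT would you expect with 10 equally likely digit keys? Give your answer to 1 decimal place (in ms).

With log₂ n on the abscissa the relation is linear; from the two conditions:
  b = (591 − 391) / (log₂ 7 − log₂ 3) = 200 / (2.8074 − 1.5850) = 163.614 ms/bit
  a = 391 − 163.614 × 1.5850 = 131.679 ms
Then RT(10) = 131.679 + 163.614 × log₂ 10 = 131.679 + 163.614 × 3.3219 ≈ 675.191 ms.

675.2 ms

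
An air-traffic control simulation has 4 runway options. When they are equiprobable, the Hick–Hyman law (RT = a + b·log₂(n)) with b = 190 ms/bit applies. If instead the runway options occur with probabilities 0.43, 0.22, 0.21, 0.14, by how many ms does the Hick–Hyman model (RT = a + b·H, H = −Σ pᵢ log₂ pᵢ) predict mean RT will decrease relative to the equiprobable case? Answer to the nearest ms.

24 ms

The RT saving is b·ΔH. Equiprobable H₀ = log₂(4) = 2.0000 bits; with the given probabilities H = 1.8741 bits.
b·(H₀ − H) = 190 × (2.0000 − 1.8741) = 23.93 ms.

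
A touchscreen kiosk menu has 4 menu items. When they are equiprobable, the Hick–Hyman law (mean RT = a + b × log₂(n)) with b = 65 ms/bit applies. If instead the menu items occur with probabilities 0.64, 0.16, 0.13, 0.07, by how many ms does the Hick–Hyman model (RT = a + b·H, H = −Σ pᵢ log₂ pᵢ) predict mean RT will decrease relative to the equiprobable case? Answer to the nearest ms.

33 ms

The RT saving is b·ΔH. Equiprobable H₀ = log₂(4) = 2.0000 bits; with the given probabilities H = 1.4863 bits.
b·(H₀ − H) = 65 × (2.0000 − 1.4863) = 33.39 ms.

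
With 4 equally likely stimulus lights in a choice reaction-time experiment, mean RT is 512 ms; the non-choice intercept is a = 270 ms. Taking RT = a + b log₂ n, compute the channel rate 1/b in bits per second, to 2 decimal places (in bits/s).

b = (512 − 270)/log₂ 4 = 242/2 = 121.000 ms per bit = 0.12100 s/bit; the reciprocal is 8.264 bits/s.

8.26 bits/s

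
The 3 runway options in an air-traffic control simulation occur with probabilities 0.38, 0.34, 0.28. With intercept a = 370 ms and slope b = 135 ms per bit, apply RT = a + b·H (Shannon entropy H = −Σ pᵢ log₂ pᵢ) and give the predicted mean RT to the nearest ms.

H = 0.38·log₂(1/0.38) + 0.34·log₂(1/0.34) + 0.28·log₂(1/0.28) = 1.5738 bits.
RT = 370 + 135 × 1.5738 = 582.47 ms.

582 ms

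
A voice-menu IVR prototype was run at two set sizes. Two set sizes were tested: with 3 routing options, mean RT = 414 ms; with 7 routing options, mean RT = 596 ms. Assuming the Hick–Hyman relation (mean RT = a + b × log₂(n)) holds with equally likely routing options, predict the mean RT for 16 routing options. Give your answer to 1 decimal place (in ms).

With log₂ n on the abscissa the relation is linear; from the two conditions:
  b = (596 − 414) / (log₂ 7 − log₂ 3) = 182 / (2.8074 − 1.5850) = 148.888 ms/bit
  a = 414 − 148.888 × 1.5850 = 178.018 ms
Then RT(16) = 178.018 + 148.888 × log₂ 16 = 178.018 + 148.888 × 4 ≈ 773.571 ms.

773.6 ms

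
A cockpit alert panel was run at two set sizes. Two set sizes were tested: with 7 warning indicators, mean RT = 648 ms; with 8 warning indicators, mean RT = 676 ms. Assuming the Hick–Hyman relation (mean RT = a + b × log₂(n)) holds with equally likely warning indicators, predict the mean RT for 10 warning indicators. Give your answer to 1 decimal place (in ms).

RT is linear in log₂ n, so two points fix the line:
  b = (676 − 648) / (log₂ 8 − log₂ 7) = 28 / (3 − 2.8074) = 145.345 ms/bit
  a = 648 − 145.345 × 2.8074 = 239.965 ms
Then RT(10) = 239.965 + 145.345 × log₂ 10 = 239.965 + 145.345 × 3.3219 ≈ 722.791 ms.

722.8 ms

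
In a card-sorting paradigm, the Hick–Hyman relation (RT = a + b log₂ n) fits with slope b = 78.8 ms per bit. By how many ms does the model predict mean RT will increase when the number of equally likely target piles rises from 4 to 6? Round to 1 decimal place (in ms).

46.1 ms

ΔRT = (a + b log₂ n₂) − (a + b log₂ n₁) = b·(log₂ n₂ − log₂ n₁).
log₂(6) − log₂(4) = 2.5850 − 2 = 0.5850.
ΔRT = 78.8 × 0.5850 = 46.095 ms.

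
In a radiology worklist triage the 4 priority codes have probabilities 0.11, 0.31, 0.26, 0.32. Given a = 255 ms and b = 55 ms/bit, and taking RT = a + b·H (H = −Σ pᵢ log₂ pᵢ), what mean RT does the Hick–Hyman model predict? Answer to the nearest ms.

Entropy contributions −pᵢ log₂ pᵢ: 0.3503, 0.5238, 0.5053, 0.5260; sum H = 1.9054 bits.
RT = a + bH = 255 + 55·1.9054 = 359.80 ms.

360 ms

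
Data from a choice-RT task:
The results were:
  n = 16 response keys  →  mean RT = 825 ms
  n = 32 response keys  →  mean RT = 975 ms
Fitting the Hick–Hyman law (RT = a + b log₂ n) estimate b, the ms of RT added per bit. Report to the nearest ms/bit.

150 ms/bit

The slope on a log₂ axis is (975 − 825) / (5 − 4) = 150 ms/bit.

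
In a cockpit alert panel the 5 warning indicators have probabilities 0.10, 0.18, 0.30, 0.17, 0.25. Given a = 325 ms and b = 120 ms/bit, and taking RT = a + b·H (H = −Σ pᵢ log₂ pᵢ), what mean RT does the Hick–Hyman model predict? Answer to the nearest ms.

593 ms

H = 0.10·log₂(1/0.10) + 0.18·log₂(1/0.18) + 0.30·log₂(1/0.30) + 0.17·log₂(1/0.17) + 0.25·log₂(1/0.25) = 2.2332 bits.
RT = 325 + 120 × 2.2332 = 592.98 ms.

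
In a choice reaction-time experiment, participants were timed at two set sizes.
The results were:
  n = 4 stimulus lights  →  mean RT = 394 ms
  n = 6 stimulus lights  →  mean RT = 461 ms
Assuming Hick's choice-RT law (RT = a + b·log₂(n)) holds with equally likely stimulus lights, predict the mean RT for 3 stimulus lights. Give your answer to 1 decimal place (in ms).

Solve the two-equation system in a and b:
  b = (461 − 394) / (log₂ 6 − log₂ 4) = 67 / (2.5850 − 2) = 114.537 ms/bit
  a = 394 − 114.537 × 2 = 164.925 ms
Then RT(3) = 164.925 + 114.537 × log₂ 3 = 164.925 + 114.537 × 1.5850 ≈ 346.463 ms.

346.5 ms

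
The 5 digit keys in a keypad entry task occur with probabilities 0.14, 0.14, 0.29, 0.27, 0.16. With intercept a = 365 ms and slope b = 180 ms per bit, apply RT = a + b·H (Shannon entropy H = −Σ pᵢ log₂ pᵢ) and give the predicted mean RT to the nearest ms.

Entropy contributions −pᵢ log₂ pᵢ: 0.3971, 0.3971, 0.5179, 0.5100, 0.4230; sum H = 2.2452 bits.
RT = a + bH = 365 + 180·2.2452 = 769.13 ms.

769 ms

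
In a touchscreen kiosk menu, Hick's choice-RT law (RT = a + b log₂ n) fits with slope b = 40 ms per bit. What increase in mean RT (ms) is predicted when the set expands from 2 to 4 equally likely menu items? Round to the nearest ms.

40 ms

ΔRT = (a + b log₂ n₂) − (a + b log₂ n₁) = b·(log₂ n₂ − log₂ n₁).
log₂(4) − log₂(2) = log₂(4/2) = log₂(2) = 1.
ΔRT = 40 × 1.0000 = 40.000 ms.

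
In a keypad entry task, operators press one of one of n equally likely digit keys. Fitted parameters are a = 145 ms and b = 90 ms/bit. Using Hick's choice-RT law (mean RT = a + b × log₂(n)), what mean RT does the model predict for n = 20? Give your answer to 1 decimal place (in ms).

log₂(20) = 4.3219 bits, so RT = 145 + 90 × 4.3219 ≈ 533.974 ms.

534.0 ms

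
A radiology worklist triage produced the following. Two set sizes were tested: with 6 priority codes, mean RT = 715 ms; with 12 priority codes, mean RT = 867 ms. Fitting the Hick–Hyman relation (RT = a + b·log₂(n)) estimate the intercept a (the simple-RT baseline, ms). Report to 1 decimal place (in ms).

322.1 ms

Slope: b = (867 − 715) / (log₂ 12 − log₂ 6) = 152/1.0000 = 152.000 ms/bit.
a = RT₁ − b·log₂ n₁ = 715 − 152.000 × 2.5850 = 322.086 ms.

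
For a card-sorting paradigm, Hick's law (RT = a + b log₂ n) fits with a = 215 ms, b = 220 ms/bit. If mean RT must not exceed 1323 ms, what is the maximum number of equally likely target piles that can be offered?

220·log₂ n ≤ 1323 − 215 = 1108, giving log₂ n ≤ 5.0364 and n ≤ 32.817. The largest whole number is 32.

32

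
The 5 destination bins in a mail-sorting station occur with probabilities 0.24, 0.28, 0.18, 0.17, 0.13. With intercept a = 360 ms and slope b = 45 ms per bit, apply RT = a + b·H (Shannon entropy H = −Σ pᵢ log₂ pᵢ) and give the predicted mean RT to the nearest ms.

462 ms

Entropy contributions −pᵢ log₂ pᵢ: 0.4941, 0.5142, 0.4453, 0.4346, 0.3826; sum H = 2.2709 bits.
RT = a + bH = 360 + 45·2.2709 = 462.19 ms.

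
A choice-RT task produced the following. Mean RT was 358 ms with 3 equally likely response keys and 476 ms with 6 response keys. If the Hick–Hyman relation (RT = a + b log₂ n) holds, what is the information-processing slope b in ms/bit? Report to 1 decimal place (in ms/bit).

Slope: b = (476 − 358) / (log₂ 6 − log₂ 3) = 118/1.0000 = 118.000 ms/bit.

118.0 ms/bit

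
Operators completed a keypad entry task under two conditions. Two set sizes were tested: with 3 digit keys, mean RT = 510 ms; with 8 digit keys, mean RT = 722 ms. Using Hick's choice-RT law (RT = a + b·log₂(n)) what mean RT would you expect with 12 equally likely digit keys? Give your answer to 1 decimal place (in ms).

With log₂ n on the abscissa the relation is linear; from the two conditions:
  b = (722 − 510) / (log₂ 8 − log₂ 3) = 212 / (3 − 1.5850) = 149.819 ms/bit
  a = 510 − 149.819 × 1.5850 = 272.542 ms
Then RT(12) = 272.542 + 149.819 × log₂ 12 = 272.542 + 149.819 × 3.5850 ≈ 809.639 ms.

809.6 ms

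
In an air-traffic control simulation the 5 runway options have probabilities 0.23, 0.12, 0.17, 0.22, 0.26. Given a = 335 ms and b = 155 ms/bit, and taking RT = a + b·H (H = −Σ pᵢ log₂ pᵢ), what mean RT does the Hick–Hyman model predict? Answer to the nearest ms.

688 ms

Entropy contributions −pᵢ log₂ pᵢ: 0.4877, 0.3671, 0.4346, 0.4806, 0.5053; sum H = 2.2752 bits.
RT = a + bH = 335 + 155·2.2752 = 687.65 ms.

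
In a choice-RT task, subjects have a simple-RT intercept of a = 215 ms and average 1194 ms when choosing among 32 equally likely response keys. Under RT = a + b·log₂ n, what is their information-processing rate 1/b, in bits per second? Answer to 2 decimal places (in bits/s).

5.11 bits/s

Choice component = 1194 − 215 = 979 ms over log₂(32) = 5 bits.
b = 979 / 5 = 195.800 ms/bit, so 1/b = 5.107 bits/s.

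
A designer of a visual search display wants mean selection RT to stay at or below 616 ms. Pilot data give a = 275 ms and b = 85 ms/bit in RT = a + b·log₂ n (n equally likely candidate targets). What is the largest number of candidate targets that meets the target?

85·log₂ n ≤ 616 − 275 = 341, giving log₂ n ≤ 4.0118 and n ≤ 16.131. The largest whole number is 16.

16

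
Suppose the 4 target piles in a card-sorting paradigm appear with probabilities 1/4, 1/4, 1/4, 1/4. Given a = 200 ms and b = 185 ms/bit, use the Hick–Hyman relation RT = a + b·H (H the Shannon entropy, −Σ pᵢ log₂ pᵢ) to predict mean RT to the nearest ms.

570 ms

H = −Σ pᵢ log₂ pᵢ = 0.25·2 + 0.25·2 + 0.25·2 + 0.25·2 = 2.000 bits.
RT = 200 + 185 × 2.000 = 570.00 ms.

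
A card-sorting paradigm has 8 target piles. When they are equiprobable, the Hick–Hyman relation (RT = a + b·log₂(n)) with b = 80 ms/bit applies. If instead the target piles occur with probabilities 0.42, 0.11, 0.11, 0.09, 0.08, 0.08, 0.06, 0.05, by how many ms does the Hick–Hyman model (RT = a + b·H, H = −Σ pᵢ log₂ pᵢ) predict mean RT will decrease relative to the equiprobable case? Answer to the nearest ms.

33 ms

Equiprobable entropy H₀ = log₂ 8 = 3.0000 bits.
Skewed entropy H = −Σ pᵢ log₂ pᵢ = 2.5815 bits.
ΔRT = b·(H₀ − H) = 80 × 0.4185 = 33.48 ms.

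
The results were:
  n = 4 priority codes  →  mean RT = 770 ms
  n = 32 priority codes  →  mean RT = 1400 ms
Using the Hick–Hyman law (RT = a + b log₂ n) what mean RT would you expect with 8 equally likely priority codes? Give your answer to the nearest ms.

Fit slope and intercept:
  b = (1400 − 770) / (log₂ 32 − log₂ 4) = 630 / (5 − 2) = 210 ms/bit
  a = 770 − 210 × 2 = 350 ms
Then RT(8) = 350 + 210 × log₂ 8 = 350 + 210 × 3 ≈ 980.000 ms.

980 ms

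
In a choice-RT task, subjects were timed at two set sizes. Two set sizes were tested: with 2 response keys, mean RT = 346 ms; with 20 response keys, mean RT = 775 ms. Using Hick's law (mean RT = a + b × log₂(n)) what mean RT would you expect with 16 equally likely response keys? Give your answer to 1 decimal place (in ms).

With log₂ n on the abscissa the relation is linear; from the two conditions:
  b = (775 − 346) / (log₂ 20 − log₂ 2) = 429 / (4.3219 − 1) = 129.142 ms/bit
  a = 346 − 129.142 × 1 = 216.858 ms
Then RT(16) = 216.858 + 129.142 × log₂ 16 = 216.858 + 129.142 × 4 ≈ 733.426 ms.

733.4 ms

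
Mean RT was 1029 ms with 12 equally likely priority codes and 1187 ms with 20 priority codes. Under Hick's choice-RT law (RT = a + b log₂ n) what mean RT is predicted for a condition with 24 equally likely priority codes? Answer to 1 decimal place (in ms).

Solve the two-equation system in a and b:
  b = (1187 − 1029) / (log₂ 20 − log₂ 12) = 158 / (4.3219 − 3.5850) = 214.393 ms/bit
  a = 1029 − 214.393 × 3.5850 = 260.410 ms
Then RT(24) = 260.410 + 214.393 × log₂ 24 = 260.410 + 214.393 × 4.5850 ≈ 1243.393 ms.

1243.4 ms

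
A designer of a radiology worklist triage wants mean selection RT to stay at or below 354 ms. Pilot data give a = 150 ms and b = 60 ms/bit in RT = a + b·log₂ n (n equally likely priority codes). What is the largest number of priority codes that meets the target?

60·log₂ n ≤ 354 − 150 = 204, giving log₂ n ≤ 3.4000 and n ≤ 10.556. The largest whole number is 10.

10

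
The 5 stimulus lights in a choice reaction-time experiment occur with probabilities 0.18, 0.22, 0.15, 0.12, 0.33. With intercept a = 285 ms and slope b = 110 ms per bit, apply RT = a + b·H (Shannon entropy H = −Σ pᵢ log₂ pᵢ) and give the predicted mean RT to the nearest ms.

H = 0.18·log₂(1/0.18) + 0.22·log₂(1/0.22) + 0.15·log₂(1/0.15) + 0.12·log₂(1/0.12) + 0.33·log₂(1/0.33) = 2.2313 bits.
RT = 285 + 110 × 2.2313 = 530.44 ms.

530 ms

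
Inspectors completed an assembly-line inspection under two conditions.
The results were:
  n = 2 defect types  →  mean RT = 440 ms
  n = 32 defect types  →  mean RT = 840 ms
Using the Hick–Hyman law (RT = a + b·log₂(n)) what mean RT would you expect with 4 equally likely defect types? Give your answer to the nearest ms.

540 ms

RT is linear in log₂ n, so two points fix the line:
  b = (840 − 440) / (log₂ 32 − log₂ 2) = 400 / (5 − 1) = 100 ms/bit
  a = 440 − 100 × 1 = 340 ms
Then RT(4) = 340 + 100 × log₂ 4 = 340 + 100 × 2 ≈ 540.000 ms.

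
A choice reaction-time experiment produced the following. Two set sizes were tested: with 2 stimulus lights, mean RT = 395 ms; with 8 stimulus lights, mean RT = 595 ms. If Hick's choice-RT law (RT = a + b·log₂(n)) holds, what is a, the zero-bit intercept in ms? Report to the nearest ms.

295 ms

Slope: b = (595 − 395) / (log₂ 8 − log₂ 2) = 200/2.0000 = 100 ms/bit.
a = RT₁ − b·log₂ n₁ = 395 − 100 × 1 = 295.000 ms.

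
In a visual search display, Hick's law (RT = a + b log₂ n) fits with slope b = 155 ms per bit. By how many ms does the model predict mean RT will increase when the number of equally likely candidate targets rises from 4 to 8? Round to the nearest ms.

155 ms

Only the slope matters, since a is common to both: ΔRT = b·log₂(n₂/n₁).
log₂(8) − log₂(4) = log₂(8/4) = log₂(2) = 1.
ΔRT = 155 × 1.0000 = 155.000 ms.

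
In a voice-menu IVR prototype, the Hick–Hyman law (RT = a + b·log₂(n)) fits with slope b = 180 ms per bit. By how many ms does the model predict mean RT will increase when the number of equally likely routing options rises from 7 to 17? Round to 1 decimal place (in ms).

230.4 ms

The intercept a cancels: ΔRT = b·(log₂ n₂ − log₂ n₁) = b·log₂(n₂/n₁).
log₂(17) − log₂(7) = 4.0875 − 2.8074 = 1.2801.
ΔRT = 180 × 1.2801 = 230.419 ms.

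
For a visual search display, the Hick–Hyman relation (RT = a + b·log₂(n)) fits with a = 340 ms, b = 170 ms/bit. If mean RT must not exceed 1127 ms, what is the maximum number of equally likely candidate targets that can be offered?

24

Information budget: (1127 − 340)/170 = 4.6294 bits, so n ≤ 2^4.6294 = 24.751 → at most 24.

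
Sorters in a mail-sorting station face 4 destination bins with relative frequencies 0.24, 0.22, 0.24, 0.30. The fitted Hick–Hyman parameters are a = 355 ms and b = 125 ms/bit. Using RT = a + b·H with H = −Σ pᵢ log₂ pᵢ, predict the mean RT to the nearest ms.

H = 0.24·log₂(1/0.24) + 0.22·log₂(1/0.22) + 0.24·log₂(1/0.24) + 0.30·log₂(1/0.30) = 1.9899 bits.
RT = 355 + 125 × 1.9899 = 603.74 ms.

604 ms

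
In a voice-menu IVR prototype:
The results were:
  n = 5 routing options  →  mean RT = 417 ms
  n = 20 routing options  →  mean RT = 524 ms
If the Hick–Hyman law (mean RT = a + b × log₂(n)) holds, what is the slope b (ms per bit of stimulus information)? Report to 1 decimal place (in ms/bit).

b = (RT₂ − RT₁)/(log₂ n₂ − log₂ n₁) = (524 − 417)/(4.3219 − 2.3219) = 53.500 ms/bit.

53.5 ms/bit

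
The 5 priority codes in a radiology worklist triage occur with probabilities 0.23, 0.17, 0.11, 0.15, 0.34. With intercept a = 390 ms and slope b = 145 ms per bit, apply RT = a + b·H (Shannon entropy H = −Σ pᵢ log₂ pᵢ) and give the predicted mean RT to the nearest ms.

711 ms

Entropy contributions −pᵢ log₂ pᵢ: 0.4877, 0.4346, 0.3503, 0.4105, 0.5292; sum H = 2.2123 bits.
RT = a + bH = 390 + 145·2.2123 = 710.78 ms.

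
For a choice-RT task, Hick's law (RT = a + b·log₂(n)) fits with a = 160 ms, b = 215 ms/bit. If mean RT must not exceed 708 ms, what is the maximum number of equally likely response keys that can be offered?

5

Information budget: (708 − 160)/215 = 2.5488 bits, so n ≤ 2^2.5488 = 5.852 → at most 5.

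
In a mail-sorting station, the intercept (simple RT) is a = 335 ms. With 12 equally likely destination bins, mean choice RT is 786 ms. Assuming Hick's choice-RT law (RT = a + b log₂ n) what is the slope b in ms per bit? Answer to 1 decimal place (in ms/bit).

125.8 ms/bit

log₂(12) = 3.5850 bits.
b = (RT − a)/log₂ n = (786 − 335) / 3.5850 = 125.803 ms/bit.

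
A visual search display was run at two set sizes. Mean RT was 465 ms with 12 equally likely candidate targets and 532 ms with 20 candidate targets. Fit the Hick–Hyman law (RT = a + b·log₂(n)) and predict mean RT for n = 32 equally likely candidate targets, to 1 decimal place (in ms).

593.6 ms

Solve the two-equation system in a and b:
  b = (532 − 465) / (log₂ 20 − log₂ 12) = 67 / (4.3219 − 3.5850) = 90.913 ms/bit
  a = 465 − 90.913 × 3.5850 = 139.079 ms
Then RT(32) = 139.079 + 90.913 × log₂ 32 = 139.079 + 90.913 × 5 ≈ 593.646 ms.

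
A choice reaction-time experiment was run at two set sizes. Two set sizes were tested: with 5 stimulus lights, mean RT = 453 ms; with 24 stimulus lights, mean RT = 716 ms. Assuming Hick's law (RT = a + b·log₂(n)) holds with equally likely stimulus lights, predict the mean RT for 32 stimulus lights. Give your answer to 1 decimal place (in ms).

764.2 ms

Solve the two-equation system in a and b:
  b = (716 − 453) / (log₂ 24 − log₂ 5) = 263 / (4.5850 − 2.3219) = 116.216 ms/bit
  a = 453 − 116.216 × 2.3219 = 183.156 ms
Then RT(32) = 183.156 + 116.216 × log₂ 32 = 183.156 + 116.216 × 5 ≈ 764.234 ms.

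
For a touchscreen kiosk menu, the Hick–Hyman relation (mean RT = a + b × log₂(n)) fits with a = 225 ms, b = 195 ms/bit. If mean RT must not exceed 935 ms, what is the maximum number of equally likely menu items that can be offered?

195·log₂ n ≤ 935 − 225 = 710, giving log₂ n ≤ 3.6410 and n ≤ 12.475. The largest whole number is 12.

12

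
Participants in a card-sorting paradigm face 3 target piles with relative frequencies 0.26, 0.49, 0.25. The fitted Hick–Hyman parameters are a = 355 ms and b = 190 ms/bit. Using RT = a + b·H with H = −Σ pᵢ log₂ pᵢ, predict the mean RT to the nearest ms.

642 ms

H = 0.26·log₂(1/0.26) + 0.49·log₂(1/0.49) + 0.25·log₂(1/0.25) = 1.5096 bits.
RT = 355 + 190 × 1.5096 = 641.82 ms.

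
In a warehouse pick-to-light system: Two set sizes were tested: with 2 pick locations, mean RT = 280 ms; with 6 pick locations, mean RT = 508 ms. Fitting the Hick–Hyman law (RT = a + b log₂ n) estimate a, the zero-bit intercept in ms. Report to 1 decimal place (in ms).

136.1 ms

The slope on a log₂ axis is (508 − 280) / (2.5850 − 1) = 143.852 ms/bit.
Intercept: a = 280 − 143.852·log₂(2) = 136.148 ms.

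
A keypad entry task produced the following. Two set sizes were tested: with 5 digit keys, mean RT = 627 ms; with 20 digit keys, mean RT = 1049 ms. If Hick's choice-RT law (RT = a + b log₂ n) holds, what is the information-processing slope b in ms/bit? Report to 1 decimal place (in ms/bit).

211.0 ms/bit

Slope: b = (1049 − 627) / (log₂ 20 − log₂ 5) = 422/2.0000 = 211.000 ms/bit.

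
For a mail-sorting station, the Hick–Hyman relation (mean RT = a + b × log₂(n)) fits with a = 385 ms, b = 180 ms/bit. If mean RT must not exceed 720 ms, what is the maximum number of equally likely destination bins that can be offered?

180·log₂ n ≤ 720 − 385 = 335, giving log₂ n ≤ 1.8611 and n ≤ 3.633. The largest whole number is 3.

3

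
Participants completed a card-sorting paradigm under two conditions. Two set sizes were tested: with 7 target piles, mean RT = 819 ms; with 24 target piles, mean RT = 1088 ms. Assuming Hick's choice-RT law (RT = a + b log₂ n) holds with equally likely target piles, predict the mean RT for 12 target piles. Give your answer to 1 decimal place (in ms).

RT is linear in log₂ n, so two points fix the line:
  b = (1088 − 819) / (log₂ 24 − log₂ 7) = 269 / (4.5850 − 2.8074) = 151.327 ms/bit
  a = 819 − 151.327 × 2.8074 = 394.171 ms
Then RT(12) = 394.171 + 151.327 × log₂ 12 = 394.171 + 151.327 × 3.5850 ≈ 936.673 ms.

936.7 ms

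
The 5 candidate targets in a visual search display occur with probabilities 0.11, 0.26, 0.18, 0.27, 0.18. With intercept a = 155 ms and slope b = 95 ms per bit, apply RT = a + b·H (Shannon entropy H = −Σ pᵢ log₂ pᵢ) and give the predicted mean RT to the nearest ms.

Entropy contributions −pᵢ log₂ pᵢ: 0.3503, 0.5053, 0.4453, 0.5100, 0.4453; sum H = 2.2562 bits.
RT = a + bH = 155 + 95·2.2562 = 369.34 ms.

369 ms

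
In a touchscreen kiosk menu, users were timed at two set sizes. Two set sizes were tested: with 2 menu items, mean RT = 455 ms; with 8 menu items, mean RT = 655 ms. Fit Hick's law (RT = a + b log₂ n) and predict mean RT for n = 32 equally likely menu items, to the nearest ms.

Fit slope and intercept:
  b = (655 − 455) / (log₂ 8 − log₂ 2) = 200 / (3 − 1) = 100 ms/bit
  a = 455 − 100 × 1 = 355 ms
Then RT(32) = 355 + 100 × log₂ 32 = 355 + 100 × 5 ≈ 855.000 ms.

855 ms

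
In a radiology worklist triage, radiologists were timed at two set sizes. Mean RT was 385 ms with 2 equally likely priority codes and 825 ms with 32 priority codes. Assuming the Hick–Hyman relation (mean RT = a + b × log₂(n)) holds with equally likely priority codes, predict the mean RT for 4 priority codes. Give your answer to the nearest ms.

495 ms

RT is linear in log₂ n, so two points fix the line:
  b = (825 − 385) / (log₂ 32 − log₂ 2) = 440 / (5 − 1) = 110 ms/bit
  a = 385 − 110 × 1 = 275 ms
Then RT(4) = 275 + 110 × log₂ 4 = 275 + 110 × 2 ≈ 495.000 ms.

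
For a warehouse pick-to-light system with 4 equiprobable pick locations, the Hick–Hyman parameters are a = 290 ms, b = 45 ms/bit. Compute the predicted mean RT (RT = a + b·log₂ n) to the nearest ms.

380 ms

log₂(4) = 2 bits, so RT = 290 + 45 × 2 ≈ 380.000 ms.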